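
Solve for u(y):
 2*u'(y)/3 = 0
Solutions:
 u(y) = C1


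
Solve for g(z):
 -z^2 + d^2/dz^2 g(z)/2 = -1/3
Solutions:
 g(z) = C1 + C2*z + z^4/6 - z^2/3


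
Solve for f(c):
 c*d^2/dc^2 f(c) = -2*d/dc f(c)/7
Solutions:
 f(c) = C1 + C2*c^(5/7)


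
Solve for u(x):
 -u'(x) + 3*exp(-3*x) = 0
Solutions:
 u(x) = C1 - exp(-3*x)


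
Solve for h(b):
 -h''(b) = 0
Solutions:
 h(b) = C1 + C2*b


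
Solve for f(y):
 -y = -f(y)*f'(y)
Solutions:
 f(y) = -sqrt(C1 + y^2)
 f(y) = sqrt(C1 + y^2)


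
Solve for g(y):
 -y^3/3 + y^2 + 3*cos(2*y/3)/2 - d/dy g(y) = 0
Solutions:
 g(y) = C1 - y^4/12 + y^3/3 + 9*sin(2*y/3)/4


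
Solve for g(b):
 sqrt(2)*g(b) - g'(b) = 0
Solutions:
 g(b) = C1*exp(sqrt(2)*b)


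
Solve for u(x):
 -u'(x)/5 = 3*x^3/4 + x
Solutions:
 u(x) = C1 - 15*x^4/16 - 5*x^2/2


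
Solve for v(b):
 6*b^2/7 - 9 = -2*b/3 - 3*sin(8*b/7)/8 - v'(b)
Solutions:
 v(b) = C1 - 2*b^3/7 - b^2/3 + 9*b + 21*cos(8*b/7)/64


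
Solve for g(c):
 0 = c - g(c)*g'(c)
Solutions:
 g(c) = -sqrt(C1 + c^2)
 g(c) = sqrt(C1 + c^2)


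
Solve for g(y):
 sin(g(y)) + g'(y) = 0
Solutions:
 g(y) = -acos((-C1 - exp(2*y))/(C1 - exp(2*y))) + 2*pi
 g(y) = acos((-C1 - exp(2*y))/(C1 - exp(2*y)))


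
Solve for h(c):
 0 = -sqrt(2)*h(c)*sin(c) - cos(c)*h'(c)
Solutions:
 h(c) = C1*cos(c)^(sqrt(2))


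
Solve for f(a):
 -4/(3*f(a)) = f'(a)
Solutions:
 f(a) = -sqrt(C1 - 24*a)/3
 f(a) = sqrt(C1 - 24*a)/3


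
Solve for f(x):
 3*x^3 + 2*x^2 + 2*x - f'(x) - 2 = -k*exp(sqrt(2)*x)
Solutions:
 f(x) = C1 + sqrt(2)*k*exp(sqrt(2)*x)/2 + 3*x^4/4 + 2*x^3/3 + x^2 - 2*x


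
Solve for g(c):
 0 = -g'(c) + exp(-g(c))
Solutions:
 g(c) = log(C1 + c)


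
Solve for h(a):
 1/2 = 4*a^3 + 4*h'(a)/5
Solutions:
 h(a) = C1 - 5*a^4/4 + 5*a/8


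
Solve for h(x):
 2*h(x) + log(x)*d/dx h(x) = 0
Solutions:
 h(x) = C1*exp(-2*li(x))


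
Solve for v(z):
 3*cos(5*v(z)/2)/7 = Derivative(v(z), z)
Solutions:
 -3*z/7 - log(sin(5*v(z)/2) - 1)/5 + log(sin(5*v(z)/2) + 1)/5 = C1


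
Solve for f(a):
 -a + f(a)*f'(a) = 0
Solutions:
 f(a) = -sqrt(C1 + a^2)
 f(a) = sqrt(C1 + a^2)


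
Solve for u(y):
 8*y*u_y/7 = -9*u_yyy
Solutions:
 u(y) = C1 + Integral(C2*airyai(-2*147^(1/3)*y/21) + C3*airybi(-2*147^(1/3)*y/21), y)


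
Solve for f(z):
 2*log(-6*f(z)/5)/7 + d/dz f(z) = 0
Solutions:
 7*Integral(1/(log(-_y) - log(5) + log(6)), (_y, f(z)))/2 = C1 - z


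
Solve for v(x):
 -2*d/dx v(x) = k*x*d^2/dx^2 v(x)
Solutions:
 v(x) = C1 + x^(((re(k) - 2)*re(k) + im(k)^2)/(re(k)^2 + im(k)^2))*(C2*sin(2*log(x)*Abs(im(k))/(re(k)^2 + im(k)^2)) + C3*cos(2*log(x)*im(k)/(re(k)^2 + im(k)^2)))


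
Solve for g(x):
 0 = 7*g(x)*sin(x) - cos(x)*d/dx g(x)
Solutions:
 g(x) = C1/cos(x)^7


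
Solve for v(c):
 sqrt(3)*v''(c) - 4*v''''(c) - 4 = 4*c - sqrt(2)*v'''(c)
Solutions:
 v(c) = C1 + C2*c + C3*exp(sqrt(2)*c*(1 - sqrt(1 + 8*sqrt(3)))/8) + C4*exp(sqrt(2)*c*(1 + sqrt(1 + 8*sqrt(3)))/8) + 2*sqrt(3)*c^3/9 + 2*c^2*(-sqrt(2) + sqrt(3))/3


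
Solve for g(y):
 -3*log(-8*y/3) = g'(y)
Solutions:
 g(y) = C1 - 3*y*log(-y) + 3*y*(-3*log(2) + 1 + log(3))


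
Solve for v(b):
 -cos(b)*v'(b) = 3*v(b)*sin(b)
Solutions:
 v(b) = C1*cos(b)^3


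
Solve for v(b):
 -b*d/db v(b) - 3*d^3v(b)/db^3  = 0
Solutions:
 v(b) = C1 + Integral(C2*airyai(-3^(2/3)*b/3) + C3*airybi(-3^(2/3)*b/3), b)


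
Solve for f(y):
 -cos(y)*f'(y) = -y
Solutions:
 f(y) = C1 + Integral(y/cos(y), y)


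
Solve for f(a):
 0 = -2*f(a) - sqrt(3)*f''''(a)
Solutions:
 f(a) = (C1*sin(2^(3/4)*3^(7/8)*a/6) + C2*cos(2^(3/4)*3^(7/8)*a/6))*exp(-2^(3/4)*3^(7/8)*a/6) + (C3*sin(2^(3/4)*3^(7/8)*a/6) + C4*cos(2^(3/4)*3^(7/8)*a/6))*exp(2^(3/4)*3^(7/8)*a/6)


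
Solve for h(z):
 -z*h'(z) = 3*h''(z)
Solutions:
 h(z) = C1 + C2*erf(sqrt(6)*z/6)


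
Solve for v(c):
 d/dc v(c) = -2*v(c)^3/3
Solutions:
 v(c) = -sqrt(6)*sqrt(-1/(C1 - 2*c))/2
 v(c) = sqrt(6)*sqrt(-1/(C1 - 2*c))/2


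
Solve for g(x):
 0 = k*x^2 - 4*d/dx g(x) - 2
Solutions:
 g(x) = C1 + k*x^3/12 - x/2


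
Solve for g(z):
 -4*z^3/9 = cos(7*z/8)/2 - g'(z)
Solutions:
 g(z) = C1 + z^4/9 + 4*sin(7*z/8)/7


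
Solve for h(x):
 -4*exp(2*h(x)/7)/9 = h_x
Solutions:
 h(x) = 7*log(-sqrt(-1/(C1 - 4*x))) - 7*log(2) + 7*log(3) + 7*log(14)/2
 h(x) = 7*log(-1/(C1 - 4*x))/2 - 7*log(2) + 7*log(3) + 7*log(14)/2


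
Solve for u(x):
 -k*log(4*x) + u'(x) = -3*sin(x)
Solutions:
 u(x) = C1 + k*x*(log(x) - 1) + 2*k*x*log(2) + 3*cos(x)


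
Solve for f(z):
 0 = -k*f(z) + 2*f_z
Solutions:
 f(z) = C1*exp(k*z/2)


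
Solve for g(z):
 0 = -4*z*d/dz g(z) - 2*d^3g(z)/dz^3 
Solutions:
 g(z) = C1 + Integral(C2*airyai(-2^(1/3)*z) + C3*airybi(-2^(1/3)*z), z)


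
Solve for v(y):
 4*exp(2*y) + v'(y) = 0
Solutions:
 v(y) = C1 - 2*exp(2*y)


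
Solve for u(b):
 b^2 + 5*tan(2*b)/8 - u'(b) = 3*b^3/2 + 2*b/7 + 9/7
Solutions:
 u(b) = C1 - 3*b^4/8 + b^3/3 - b^2/7 - 9*b/7 - 5*log(cos(2*b))/16


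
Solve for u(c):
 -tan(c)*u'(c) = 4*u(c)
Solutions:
 u(c) = C1/sin(c)^4


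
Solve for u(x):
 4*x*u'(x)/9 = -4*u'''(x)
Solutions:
 u(x) = C1 + Integral(C2*airyai(-3^(1/3)*x/3) + C3*airybi(-3^(1/3)*x/3), x)


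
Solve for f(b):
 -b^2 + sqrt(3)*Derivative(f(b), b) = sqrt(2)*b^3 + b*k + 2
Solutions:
 f(b) = C1 + sqrt(6)*b^4/12 + sqrt(3)*b^3/9 + sqrt(3)*b^2*k/6 + 2*sqrt(3)*b/3


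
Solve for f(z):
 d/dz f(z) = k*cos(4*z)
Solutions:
 f(z) = C1 + k*sin(4*z)/4


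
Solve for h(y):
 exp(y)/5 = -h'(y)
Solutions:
 h(y) = C1 - exp(y)/5


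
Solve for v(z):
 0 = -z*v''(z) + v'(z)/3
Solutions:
 v(z) = C1 + C2*z^(4/3)


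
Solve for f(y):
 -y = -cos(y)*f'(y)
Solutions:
 f(y) = C1 + Integral(y/cos(y), y)


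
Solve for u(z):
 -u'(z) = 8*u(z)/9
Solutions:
 u(z) = C1*exp(-8*z/9)


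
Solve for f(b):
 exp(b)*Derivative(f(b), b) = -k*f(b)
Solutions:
 f(b) = C1*exp(k*exp(-b))


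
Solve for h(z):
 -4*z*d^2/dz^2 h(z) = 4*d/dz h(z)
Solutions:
 h(z) = C1 + C2*log(z)


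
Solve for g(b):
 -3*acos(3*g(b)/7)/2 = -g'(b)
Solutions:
 Integral(1/acos(3*_y/7), (_y, g(b))) = C1 + 3*b/2


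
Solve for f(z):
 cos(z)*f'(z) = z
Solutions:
 f(z) = C1 + Integral(z/cos(z), z)


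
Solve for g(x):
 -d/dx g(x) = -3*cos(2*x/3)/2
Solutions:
 g(x) = C1 + 9*sin(2*x/3)/4


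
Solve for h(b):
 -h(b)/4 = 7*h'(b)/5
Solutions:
 h(b) = C1*exp(-5*b/28)


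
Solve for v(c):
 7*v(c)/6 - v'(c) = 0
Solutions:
 v(c) = C1*exp(7*c/6)


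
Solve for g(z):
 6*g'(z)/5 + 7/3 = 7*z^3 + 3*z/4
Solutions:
 g(z) = C1 + 35*z^4/24 + 5*z^2/16 - 35*z/18


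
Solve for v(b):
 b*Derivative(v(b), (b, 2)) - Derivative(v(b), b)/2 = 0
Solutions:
 v(b) = C1 + C2*b^(3/2)


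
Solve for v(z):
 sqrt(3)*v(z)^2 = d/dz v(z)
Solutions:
 v(z) = -1/(C1 + sqrt(3)*z)


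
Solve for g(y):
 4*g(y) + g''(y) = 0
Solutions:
 g(y) = C1*sin(2*y) + C2*cos(2*y)


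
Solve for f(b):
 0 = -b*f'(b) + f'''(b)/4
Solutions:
 f(b) = C1 + Integral(C2*airyai(2^(2/3)*b) + C3*airybi(2^(2/3)*b), b)


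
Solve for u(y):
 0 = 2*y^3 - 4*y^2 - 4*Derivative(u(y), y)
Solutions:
 u(y) = C1 + y^4/8 - y^3/3


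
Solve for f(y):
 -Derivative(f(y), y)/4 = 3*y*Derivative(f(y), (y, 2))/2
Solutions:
 f(y) = C1 + C2*y^(5/6)


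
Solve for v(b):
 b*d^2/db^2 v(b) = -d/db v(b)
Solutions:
 v(b) = C1 + C2*log(b)


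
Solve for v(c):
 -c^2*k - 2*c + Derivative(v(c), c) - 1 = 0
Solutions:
 v(c) = C1 + c^3*k/3 + c^2 + c


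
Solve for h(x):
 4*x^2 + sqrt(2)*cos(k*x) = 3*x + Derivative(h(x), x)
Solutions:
 h(x) = C1 + 4*x^3/3 - 3*x^2/2 + sqrt(2)*sin(k*x)/k


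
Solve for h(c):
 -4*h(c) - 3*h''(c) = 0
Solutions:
 h(c) = C1*sin(2*sqrt(3)*c/3) + C2*cos(2*sqrt(3)*c/3)


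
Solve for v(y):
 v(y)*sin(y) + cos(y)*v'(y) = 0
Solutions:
 v(y) = C1*cos(y)


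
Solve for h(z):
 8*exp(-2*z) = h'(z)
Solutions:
 h(z) = C1 - 4*exp(-2*z)


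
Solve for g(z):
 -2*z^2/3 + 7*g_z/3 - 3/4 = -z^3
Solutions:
 g(z) = C1 - 3*z^4/28 + 2*z^3/21 + 9*z/28


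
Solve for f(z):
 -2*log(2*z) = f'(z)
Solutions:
 f(z) = C1 - 2*z*log(z) - z*log(4) + 2*z


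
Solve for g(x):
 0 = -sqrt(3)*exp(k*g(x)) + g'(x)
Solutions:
 g(x) = Piecewise((log(-1/(C1*k + sqrt(3)*k*x))/k, Ne(k, 0)), (nan, True))
 g(x) = Piecewise((C1 + sqrt(3)*x, Eq(k, 0)), (nan, True))


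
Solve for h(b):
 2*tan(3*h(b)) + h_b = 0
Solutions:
 h(b) = -asin(C1*exp(-6*b))/3 + pi/3
 h(b) = asin(C1*exp(-6*b))/3


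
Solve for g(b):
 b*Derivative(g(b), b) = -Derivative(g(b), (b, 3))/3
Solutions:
 g(b) = C1 + Integral(C2*airyai(-3^(1/3)*b) + C3*airybi(-3^(1/3)*b), b)


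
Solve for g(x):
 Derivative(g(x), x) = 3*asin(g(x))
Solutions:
 Integral(1/asin(_y), (_y, g(x))) = C1 + 3*x


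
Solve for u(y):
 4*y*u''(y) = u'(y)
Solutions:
 u(y) = C1 + C2*y^(5/4)


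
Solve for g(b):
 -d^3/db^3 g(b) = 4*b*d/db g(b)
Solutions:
 g(b) = C1 + Integral(C2*airyai(-2^(2/3)*b) + C3*airybi(-2^(2/3)*b), b)


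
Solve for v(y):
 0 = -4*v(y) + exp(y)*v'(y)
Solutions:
 v(y) = C1*exp(-4*exp(-y))


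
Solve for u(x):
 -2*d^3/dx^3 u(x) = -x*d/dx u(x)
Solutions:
 u(x) = C1 + Integral(C2*airyai(2^(2/3)*x/2) + C3*airybi(2^(2/3)*x/2), x)


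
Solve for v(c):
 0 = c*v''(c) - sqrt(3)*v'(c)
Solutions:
 v(c) = C1 + C2*c^(1 + sqrt(3))


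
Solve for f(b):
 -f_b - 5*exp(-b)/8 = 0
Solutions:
 f(b) = C1 + 5*exp(-b)/8


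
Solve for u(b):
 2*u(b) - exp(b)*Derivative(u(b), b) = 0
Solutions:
 u(b) = C1*exp(-2*exp(-b))


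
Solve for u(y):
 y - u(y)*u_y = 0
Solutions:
 u(y) = -sqrt(C1 + y^2)
 u(y) = sqrt(C1 + y^2)


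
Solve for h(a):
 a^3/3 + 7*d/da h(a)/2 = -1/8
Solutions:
 h(a) = C1 - a^4/42 - a/28


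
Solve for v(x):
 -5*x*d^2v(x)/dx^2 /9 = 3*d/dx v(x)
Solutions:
 v(x) = C1 + C2/x^(22/5)


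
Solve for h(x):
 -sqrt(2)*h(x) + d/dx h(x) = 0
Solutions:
 h(x) = C1*exp(sqrt(2)*x)


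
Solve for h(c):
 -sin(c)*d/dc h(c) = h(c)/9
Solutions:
 h(c) = C1*(cos(c) + 1)^(1/18)/(cos(c) - 1)^(1/18)


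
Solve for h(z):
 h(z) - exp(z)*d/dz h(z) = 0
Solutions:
 h(z) = C1*exp(-exp(-z))


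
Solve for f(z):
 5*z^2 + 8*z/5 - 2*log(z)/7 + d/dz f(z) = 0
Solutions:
 f(z) = C1 - 5*z^3/3 - 4*z^2/5 + 2*z*log(z)/7 - 2*z/7


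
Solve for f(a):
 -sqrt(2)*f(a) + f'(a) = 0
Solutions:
 f(a) = C1*exp(sqrt(2)*a)


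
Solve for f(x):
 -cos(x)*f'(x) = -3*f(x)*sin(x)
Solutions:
 f(x) = C1/cos(x)^3


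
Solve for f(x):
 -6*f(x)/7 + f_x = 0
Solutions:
 f(x) = C1*exp(6*x/7)


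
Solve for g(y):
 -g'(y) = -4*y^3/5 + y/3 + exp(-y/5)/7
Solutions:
 g(y) = C1 + y^4/5 - y^2/6 + 5*exp(-y/5)/7


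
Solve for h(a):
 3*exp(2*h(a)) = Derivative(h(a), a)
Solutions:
 h(a) = log(-sqrt(-1/(C1 + 3*a))) - log(2)/2
 h(a) = log(-1/(C1 + 3*a))/2 - log(2)/2


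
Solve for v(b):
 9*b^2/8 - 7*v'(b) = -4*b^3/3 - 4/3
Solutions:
 v(b) = C1 + b^4/21 + 3*b^3/56 + 4*b/21


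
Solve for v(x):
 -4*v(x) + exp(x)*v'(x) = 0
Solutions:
 v(x) = C1*exp(-4*exp(-x))


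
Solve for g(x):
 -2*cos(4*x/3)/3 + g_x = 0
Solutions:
 g(x) = C1 + sin(4*x/3)/2


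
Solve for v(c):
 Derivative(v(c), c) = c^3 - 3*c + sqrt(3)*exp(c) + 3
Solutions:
 v(c) = C1 + c^4/4 - 3*c^2/2 + 3*c + sqrt(3)*exp(c)


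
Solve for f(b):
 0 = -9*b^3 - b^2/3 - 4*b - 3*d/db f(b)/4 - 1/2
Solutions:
 f(b) = C1 - 3*b^4 - 4*b^3/27 - 8*b^2/3 - 2*b/3


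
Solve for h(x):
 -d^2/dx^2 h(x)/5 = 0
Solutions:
 h(x) = C1 + C2*x


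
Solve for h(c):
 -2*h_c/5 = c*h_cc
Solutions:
 h(c) = C1 + C2*c^(3/5)


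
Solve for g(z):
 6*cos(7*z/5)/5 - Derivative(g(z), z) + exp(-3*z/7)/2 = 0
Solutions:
 g(z) = C1 + 6*sin(7*z/5)/7 - 7*exp(-3*z/7)/6


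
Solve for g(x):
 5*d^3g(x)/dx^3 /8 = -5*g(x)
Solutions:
 g(x) = C3*exp(-2*x) + (C1*sin(sqrt(3)*x) + C2*cos(sqrt(3)*x))*exp(x)


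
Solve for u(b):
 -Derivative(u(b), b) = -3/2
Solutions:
 u(b) = C1 + 3*b/2


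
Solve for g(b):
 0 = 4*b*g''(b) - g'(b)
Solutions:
 g(b) = C1 + C2*b^(5/4)


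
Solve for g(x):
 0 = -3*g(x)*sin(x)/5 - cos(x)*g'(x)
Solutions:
 g(x) = C1*cos(x)^(3/5)


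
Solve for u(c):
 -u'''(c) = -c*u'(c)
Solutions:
 u(c) = C1 + Integral(C2*airyai(c) + C3*airybi(c), c)


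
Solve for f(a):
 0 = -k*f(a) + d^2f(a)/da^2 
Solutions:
 f(a) = C1*exp(-a*sqrt(k)) + C2*exp(a*sqrt(k))


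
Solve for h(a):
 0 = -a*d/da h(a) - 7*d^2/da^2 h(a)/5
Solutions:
 h(a) = C1 + C2*erf(sqrt(70)*a/14)


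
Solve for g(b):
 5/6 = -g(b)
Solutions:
 g(b) = -5/6


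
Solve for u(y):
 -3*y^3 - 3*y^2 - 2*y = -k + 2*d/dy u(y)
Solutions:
 u(y) = C1 + k*y/2 - 3*y^4/8 - y^3/2 - y^2/2


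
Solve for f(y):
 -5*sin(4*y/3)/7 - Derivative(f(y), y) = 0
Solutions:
 f(y) = C1 + 15*cos(4*y/3)/28


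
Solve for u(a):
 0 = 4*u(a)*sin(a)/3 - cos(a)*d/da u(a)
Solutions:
 u(a) = C1/cos(a)^(4/3)


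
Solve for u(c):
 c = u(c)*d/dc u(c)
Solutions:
 u(c) = -sqrt(C1 + c^2)
 u(c) = sqrt(C1 + c^2)


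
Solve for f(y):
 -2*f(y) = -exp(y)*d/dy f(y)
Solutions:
 f(y) = C1*exp(-2*exp(-y))


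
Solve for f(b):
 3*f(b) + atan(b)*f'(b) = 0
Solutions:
 f(b) = C1*exp(-3*Integral(1/atan(b), b))


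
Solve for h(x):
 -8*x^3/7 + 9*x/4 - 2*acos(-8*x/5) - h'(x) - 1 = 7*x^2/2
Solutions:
 h(x) = C1 - 2*x^4/7 - 7*x^3/6 + 9*x^2/8 - 2*x*acos(-8*x/5) - x - sqrt(25 - 64*x^2)/4


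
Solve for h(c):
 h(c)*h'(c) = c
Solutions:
 h(c) = -sqrt(C1 + c^2)
 h(c) = sqrt(C1 + c^2)


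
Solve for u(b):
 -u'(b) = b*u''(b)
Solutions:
 u(b) = C1 + C2*log(b)


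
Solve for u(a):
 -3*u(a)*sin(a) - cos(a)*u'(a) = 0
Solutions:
 u(a) = C1*cos(a)^3


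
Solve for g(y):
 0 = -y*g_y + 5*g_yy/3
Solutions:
 g(y) = C1 + C2*erfi(sqrt(30)*y/10)


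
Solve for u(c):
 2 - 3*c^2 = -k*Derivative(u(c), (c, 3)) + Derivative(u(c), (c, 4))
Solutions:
 u(c) = C1 + C2*c + C3*c^2 + C4*exp(c*k) + c^5/(20*k) + c^4/(4*k^2) + c^3*(-1/3 + k^(-2))/k


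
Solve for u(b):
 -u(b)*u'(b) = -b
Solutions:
 u(b) = -sqrt(C1 + b^2)
 u(b) = sqrt(C1 + b^2)


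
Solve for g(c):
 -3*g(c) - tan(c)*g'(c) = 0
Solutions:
 g(c) = C1/sin(c)^3


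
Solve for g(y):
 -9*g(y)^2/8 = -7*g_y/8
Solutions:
 g(y) = -7/(C1 + 9*y)


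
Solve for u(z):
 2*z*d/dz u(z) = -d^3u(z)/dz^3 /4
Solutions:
 u(z) = C1 + Integral(C2*airyai(-2*z) + C3*airybi(-2*z), z)


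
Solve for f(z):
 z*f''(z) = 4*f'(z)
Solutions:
 f(z) = C1 + C2*z^5


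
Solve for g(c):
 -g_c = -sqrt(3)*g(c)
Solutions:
 g(c) = C1*exp(sqrt(3)*c)


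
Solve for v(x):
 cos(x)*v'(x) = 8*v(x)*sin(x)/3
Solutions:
 v(x) = C1/cos(x)^(8/3)


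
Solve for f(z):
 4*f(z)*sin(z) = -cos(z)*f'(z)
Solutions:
 f(z) = C1*cos(z)^4


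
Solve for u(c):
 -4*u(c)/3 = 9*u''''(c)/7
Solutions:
 u(c) = (C1*sin(21^(1/4)*c/3) + C2*cos(21^(1/4)*c/3))*exp(-21^(1/4)*c/3) + (C3*sin(21^(1/4)*c/3) + C4*cos(21^(1/4)*c/3))*exp(21^(1/4)*c/3)


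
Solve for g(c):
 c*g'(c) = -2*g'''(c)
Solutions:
 g(c) = C1 + Integral(C2*airyai(-2^(2/3)*c/2) + C3*airybi(-2^(2/3)*c/2), c)


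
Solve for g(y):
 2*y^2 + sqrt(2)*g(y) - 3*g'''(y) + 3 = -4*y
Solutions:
 g(y) = C3*exp(2^(1/6)*3^(2/3)*y/3) - sqrt(2)*y^2 - 2*sqrt(2)*y + (C1*sin(6^(1/6)*y/2) + C2*cos(6^(1/6)*y/2))*exp(-2^(1/6)*3^(2/3)*y/6) - 3*sqrt(2)/2


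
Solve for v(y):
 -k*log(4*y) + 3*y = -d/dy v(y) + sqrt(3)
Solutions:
 v(y) = C1 + k*y*log(y) - k*y + k*y*log(4) - 3*y^2/2 + sqrt(3)*y


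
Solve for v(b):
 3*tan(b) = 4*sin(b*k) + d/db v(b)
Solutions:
 v(b) = C1 - 4*Piecewise((-cos(b*k)/k, Ne(k, 0)), (0, True)) - 3*log(cos(b))


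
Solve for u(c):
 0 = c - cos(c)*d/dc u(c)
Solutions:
 u(c) = C1 + Integral(c/cos(c), c)


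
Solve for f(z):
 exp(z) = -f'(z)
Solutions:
 f(z) = C1 - exp(z)


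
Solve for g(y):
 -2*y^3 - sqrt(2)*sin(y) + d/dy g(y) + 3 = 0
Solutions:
 g(y) = C1 + y^4/2 - 3*y - sqrt(2)*cos(y)


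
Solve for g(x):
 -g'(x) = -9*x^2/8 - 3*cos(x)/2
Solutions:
 g(x) = C1 + 3*x^3/8 + 3*sin(x)/2


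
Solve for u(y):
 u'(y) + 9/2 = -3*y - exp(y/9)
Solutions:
 u(y) = C1 - 3*y^2/2 - 9*y/2 - 9*exp(y/9)


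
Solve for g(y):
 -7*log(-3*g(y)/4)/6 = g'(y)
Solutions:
 6*Integral(1/(log(-_y) - 2*log(2) + log(3)), (_y, g(y)))/7 = C1 - y


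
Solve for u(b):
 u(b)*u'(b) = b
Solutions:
 u(b) = -sqrt(C1 + b^2)
 u(b) = sqrt(C1 + b^2)


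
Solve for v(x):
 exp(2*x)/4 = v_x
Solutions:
 v(x) = C1 + exp(2*x)/8


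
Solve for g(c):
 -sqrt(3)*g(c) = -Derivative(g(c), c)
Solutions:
 g(c) = C1*exp(sqrt(3)*c)


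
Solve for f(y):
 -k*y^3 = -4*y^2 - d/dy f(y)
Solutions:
 f(y) = C1 + k*y^4/4 - 4*y^3/3


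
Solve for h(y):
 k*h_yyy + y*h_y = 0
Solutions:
 h(y) = C1 + Integral(C2*airyai(y*(-1/k)^(1/3)) + C3*airybi(y*(-1/k)^(1/3)), y)


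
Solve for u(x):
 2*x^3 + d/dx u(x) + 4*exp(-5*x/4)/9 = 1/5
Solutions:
 u(x) = C1 - x^4/2 + x/5 + 16*exp(-5*x/4)/45


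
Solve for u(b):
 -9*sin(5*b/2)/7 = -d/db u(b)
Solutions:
 u(b) = C1 - 18*cos(5*b/2)/35


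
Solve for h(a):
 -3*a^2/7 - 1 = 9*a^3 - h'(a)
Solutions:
 h(a) = C1 + 9*a^4/4 + a^3/7 + a


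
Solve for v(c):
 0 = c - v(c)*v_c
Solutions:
 v(c) = -sqrt(C1 + c^2)
 v(c) = sqrt(C1 + c^2)


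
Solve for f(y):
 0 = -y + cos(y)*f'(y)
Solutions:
 f(y) = C1 + Integral(y/cos(y), y)


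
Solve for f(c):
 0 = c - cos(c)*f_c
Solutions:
 f(c) = C1 + Integral(c/cos(c), c)


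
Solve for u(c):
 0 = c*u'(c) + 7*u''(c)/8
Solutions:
 u(c) = C1 + C2*erf(2*sqrt(7)*c/7)


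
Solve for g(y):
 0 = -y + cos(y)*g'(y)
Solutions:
 g(y) = C1 + Integral(y/cos(y), y)


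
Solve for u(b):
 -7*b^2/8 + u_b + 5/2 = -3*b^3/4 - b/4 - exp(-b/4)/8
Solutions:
 u(b) = C1 - 3*b^4/16 + 7*b^3/24 - b^2/8 - 5*b/2 + exp(-b/4)/2


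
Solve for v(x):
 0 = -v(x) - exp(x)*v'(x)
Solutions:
 v(x) = C1*exp(exp(-x))


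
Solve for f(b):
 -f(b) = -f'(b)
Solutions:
 f(b) = C1*exp(b)


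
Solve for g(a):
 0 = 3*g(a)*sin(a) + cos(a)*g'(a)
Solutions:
 g(a) = C1*cos(a)^3


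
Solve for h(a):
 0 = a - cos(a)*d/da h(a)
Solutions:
 h(a) = C1 + Integral(a/cos(a), a)


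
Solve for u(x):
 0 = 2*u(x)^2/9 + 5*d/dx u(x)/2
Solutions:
 u(x) = 45/(C1 + 4*x)


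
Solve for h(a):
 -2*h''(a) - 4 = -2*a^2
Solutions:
 h(a) = C1 + C2*a + a^4/12 - a^2


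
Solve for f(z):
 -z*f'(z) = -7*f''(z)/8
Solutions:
 f(z) = C1 + C2*erfi(2*sqrt(7)*z/7)


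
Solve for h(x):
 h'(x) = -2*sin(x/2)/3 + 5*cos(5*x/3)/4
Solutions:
 h(x) = C1 + 3*sin(5*x/3)/4 + 4*cos(x/2)/3


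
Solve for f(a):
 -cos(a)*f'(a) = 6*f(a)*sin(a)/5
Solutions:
 f(a) = C1*cos(a)^(6/5)


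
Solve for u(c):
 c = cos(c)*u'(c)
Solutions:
 u(c) = C1 + Integral(c/cos(c), c)


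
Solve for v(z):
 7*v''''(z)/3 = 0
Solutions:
 v(z) = C1 + C2*z + C3*z^2 + C4*z^3


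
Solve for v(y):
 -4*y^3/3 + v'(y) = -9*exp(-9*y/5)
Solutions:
 v(y) = C1 + y^4/3 + 5*exp(-9*y/5)


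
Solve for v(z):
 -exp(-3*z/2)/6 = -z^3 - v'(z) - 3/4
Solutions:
 v(z) = C1 - z^4/4 - 3*z/4 - exp(-3*z/2)/9


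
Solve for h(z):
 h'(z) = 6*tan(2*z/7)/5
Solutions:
 h(z) = C1 - 21*log(cos(2*z/7))/5


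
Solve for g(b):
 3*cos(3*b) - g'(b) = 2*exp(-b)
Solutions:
 g(b) = C1 + sin(3*b) + 2*exp(-b)


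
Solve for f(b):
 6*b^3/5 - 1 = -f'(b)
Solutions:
 f(b) = C1 - 3*b^4/10 + b


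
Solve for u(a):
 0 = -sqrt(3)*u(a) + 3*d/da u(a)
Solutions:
 u(a) = C1*exp(sqrt(3)*a/3)


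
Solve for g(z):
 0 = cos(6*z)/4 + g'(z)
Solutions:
 g(z) = C1 - sin(6*z)/24


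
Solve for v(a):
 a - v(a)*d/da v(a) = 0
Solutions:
 v(a) = -sqrt(C1 + a^2)
 v(a) = sqrt(C1 + a^2)


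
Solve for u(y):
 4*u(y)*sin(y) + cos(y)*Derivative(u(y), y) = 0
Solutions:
 u(y) = C1*cos(y)^4


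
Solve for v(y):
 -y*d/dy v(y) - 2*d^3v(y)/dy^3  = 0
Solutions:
 v(y) = C1 + Integral(C2*airyai(-2^(2/3)*y/2) + C3*airybi(-2^(2/3)*y/2), y)


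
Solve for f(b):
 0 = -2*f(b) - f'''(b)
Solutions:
 f(b) = C3*exp(-2^(1/3)*b) + (C1*sin(2^(1/3)*sqrt(3)*b/2) + C2*cos(2^(1/3)*sqrt(3)*b/2))*exp(2^(1/3)*b/2)


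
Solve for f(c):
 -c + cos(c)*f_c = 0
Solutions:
 f(c) = C1 + Integral(c/cos(c), c)


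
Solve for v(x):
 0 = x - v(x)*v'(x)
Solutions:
 v(x) = -sqrt(C1 + x^2)
 v(x) = sqrt(C1 + x^2)


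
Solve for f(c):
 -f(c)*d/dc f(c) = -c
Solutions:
 f(c) = -sqrt(C1 + c^2)
 f(c) = sqrt(C1 + c^2)


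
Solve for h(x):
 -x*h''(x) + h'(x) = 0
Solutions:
 h(x) = C1 + C2*x^2


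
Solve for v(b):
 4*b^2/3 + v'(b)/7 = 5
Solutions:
 v(b) = C1 - 28*b^3/9 + 35*b


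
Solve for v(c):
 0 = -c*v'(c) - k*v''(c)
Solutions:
 v(c) = C1 + C2*sqrt(k)*erf(sqrt(2)*c*sqrt(1/k)/2)


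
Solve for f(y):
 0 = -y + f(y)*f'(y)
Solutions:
 f(y) = -sqrt(C1 + y^2)
 f(y) = sqrt(C1 + y^2)


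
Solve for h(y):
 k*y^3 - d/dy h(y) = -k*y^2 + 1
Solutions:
 h(y) = C1 + k*y^4/4 + k*y^3/3 - y


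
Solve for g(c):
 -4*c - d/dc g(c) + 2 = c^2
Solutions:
 g(c) = C1 - c^3/3 - 2*c^2 + 2*c


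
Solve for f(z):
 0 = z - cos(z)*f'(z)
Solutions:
 f(z) = C1 + Integral(z/cos(z), z)


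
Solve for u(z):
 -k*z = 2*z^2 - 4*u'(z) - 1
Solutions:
 u(z) = C1 + k*z^2/8 + z^3/6 - z/4


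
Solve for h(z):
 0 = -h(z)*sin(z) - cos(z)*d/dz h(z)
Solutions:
 h(z) = C1*cos(z)


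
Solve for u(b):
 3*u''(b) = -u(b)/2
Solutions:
 u(b) = C1*sin(sqrt(6)*b/6) + C2*cos(sqrt(6)*b/6)


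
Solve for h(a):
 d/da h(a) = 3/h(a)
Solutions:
 h(a) = -sqrt(C1 + 6*a)
 h(a) = sqrt(C1 + 6*a)


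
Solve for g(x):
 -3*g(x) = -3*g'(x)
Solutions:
 g(x) = C1*exp(x)


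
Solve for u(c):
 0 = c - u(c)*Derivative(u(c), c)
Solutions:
 u(c) = -sqrt(C1 + c^2)
 u(c) = sqrt(C1 + c^2)


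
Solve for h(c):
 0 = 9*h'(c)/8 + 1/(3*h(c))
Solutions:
 h(c) = -sqrt(C1 - 48*c)/9
 h(c) = sqrt(C1 - 48*c)/9


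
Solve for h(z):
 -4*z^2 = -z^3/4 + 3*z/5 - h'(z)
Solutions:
 h(z) = C1 - z^4/16 + 4*z^3/3 + 3*z^2/10


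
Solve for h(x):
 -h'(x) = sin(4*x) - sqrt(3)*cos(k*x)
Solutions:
 h(x) = C1 + cos(4*x)/4 + sqrt(3)*sin(k*x)/k


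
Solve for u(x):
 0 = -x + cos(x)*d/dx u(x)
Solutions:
 u(x) = C1 + Integral(x/cos(x), x)


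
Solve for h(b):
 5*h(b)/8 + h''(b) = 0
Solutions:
 h(b) = C1*sin(sqrt(10)*b/4) + C2*cos(sqrt(10)*b/4)


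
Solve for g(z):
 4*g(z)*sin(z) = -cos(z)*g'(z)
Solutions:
 g(z) = C1*cos(z)^4


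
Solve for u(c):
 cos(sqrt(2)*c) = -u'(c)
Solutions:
 u(c) = C1 - sqrt(2)*sin(sqrt(2)*c)/2


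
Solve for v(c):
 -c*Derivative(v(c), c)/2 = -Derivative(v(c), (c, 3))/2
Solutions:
 v(c) = C1 + Integral(C2*airyai(c) + C3*airybi(c), c)


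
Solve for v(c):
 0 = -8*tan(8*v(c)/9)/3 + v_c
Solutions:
 v(c) = -9*asin(C1*exp(64*c/27))/8 + 9*pi/8
 v(c) = 9*asin(C1*exp(64*c/27))/8


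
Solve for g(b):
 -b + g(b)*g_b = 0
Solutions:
 g(b) = -sqrt(C1 + b^2)
 g(b) = sqrt(C1 + b^2)


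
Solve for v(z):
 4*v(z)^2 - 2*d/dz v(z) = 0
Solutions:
 v(z) = -1/(C1 + 2*z)


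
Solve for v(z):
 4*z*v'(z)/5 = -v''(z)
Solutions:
 v(z) = C1 + C2*erf(sqrt(10)*z/5)


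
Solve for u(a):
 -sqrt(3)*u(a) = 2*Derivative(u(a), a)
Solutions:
 u(a) = C1*exp(-sqrt(3)*a/2)


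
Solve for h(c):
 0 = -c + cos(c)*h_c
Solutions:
 h(c) = C1 + Integral(c/cos(c), c)


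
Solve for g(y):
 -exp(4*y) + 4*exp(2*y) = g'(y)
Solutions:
 g(y) = C1 - exp(4*y)/4 + 2*exp(2*y)


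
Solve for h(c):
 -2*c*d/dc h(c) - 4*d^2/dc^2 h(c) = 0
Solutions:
 h(c) = C1 + C2*erf(c/2)


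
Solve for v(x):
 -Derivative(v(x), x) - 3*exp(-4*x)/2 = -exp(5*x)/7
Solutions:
 v(x) = C1 + exp(5*x)/35 + 3*exp(-4*x)/8


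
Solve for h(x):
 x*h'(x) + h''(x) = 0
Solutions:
 h(x) = C1 + C2*erf(sqrt(2)*x/2)


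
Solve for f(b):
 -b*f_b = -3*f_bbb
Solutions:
 f(b) = C1 + Integral(C2*airyai(3^(2/3)*b/3) + C3*airybi(3^(2/3)*b/3), b)


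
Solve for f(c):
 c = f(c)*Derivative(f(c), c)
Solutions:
 f(c) = -sqrt(C1 + c^2)
 f(c) = sqrt(C1 + c^2)


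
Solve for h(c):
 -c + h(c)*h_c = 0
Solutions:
 h(c) = -sqrt(C1 + c^2)
 h(c) = sqrt(C1 + c^2)


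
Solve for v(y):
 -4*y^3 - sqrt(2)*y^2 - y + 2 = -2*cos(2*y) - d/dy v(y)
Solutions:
 v(y) = C1 + y^4 + sqrt(2)*y^3/3 + y^2/2 - 2*y - 2*sin(y)*cos(y)


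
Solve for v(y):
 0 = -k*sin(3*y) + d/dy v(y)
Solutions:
 v(y) = C1 - k*cos(3*y)/3


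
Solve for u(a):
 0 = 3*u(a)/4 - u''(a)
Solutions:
 u(a) = C1*exp(-sqrt(3)*a/2) + C2*exp(sqrt(3)*a/2)


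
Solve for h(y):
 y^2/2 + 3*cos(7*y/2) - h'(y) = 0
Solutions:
 h(y) = C1 + y^3/6 + 6*sin(7*y/2)/7


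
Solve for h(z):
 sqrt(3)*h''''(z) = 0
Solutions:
 h(z) = C1 + C2*z + C3*z^2 + C4*z^3


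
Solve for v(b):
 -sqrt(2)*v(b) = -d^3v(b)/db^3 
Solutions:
 v(b) = C3*exp(2^(1/6)*b) + (C1*sin(2^(1/6)*sqrt(3)*b/2) + C2*cos(2^(1/6)*sqrt(3)*b/2))*exp(-2^(1/6)*b/2)


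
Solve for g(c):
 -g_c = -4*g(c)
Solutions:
 g(c) = C1*exp(4*c)


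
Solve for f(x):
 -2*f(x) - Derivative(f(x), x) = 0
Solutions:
 f(x) = C1*exp(-2*x)


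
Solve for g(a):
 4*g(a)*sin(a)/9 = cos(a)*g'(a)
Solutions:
 g(a) = C1/cos(a)^(4/9)


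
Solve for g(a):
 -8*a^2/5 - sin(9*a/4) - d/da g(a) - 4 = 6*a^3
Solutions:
 g(a) = C1 - 3*a^4/2 - 8*a^3/15 - 4*a + 4*cos(9*a/4)/9


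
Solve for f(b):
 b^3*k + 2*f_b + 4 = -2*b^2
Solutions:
 f(b) = C1 - b^4*k/8 - b^3/3 - 2*b


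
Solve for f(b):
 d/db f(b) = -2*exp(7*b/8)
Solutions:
 f(b) = C1 - 16*exp(7*b/8)/7


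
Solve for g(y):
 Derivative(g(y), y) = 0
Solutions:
 g(y) = C1


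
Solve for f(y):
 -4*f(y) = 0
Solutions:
 f(y) = 0


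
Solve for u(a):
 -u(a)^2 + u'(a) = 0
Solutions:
 u(a) = -1/(C1 + a)


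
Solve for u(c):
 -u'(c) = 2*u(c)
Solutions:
 u(c) = C1*exp(-2*c)


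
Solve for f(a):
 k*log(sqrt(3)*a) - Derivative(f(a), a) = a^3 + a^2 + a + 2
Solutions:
 f(a) = C1 - a^4/4 - a^3/3 - a^2/2 + a*k*log(a) - a*k + a*k*log(3)/2 - 2*a


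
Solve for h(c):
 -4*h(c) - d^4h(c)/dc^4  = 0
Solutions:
 h(c) = (C1*sin(c) + C2*cos(c))*exp(-c) + (C3*sin(c) + C4*cos(c))*exp(c)


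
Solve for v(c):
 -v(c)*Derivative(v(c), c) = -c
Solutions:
 v(c) = -sqrt(C1 + c^2)
 v(c) = sqrt(C1 + c^2)


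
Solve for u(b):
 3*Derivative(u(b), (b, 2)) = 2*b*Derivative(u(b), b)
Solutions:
 u(b) = C1 + C2*erfi(sqrt(3)*b/3)


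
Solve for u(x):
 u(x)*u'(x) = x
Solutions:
 u(x) = -sqrt(C1 + x^2)
 u(x) = sqrt(C1 + x^2)


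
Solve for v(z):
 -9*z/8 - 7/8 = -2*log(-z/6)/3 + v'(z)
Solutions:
 v(z) = C1 - 9*z^2/16 + 2*z*log(-z)/3 + z*(-37 - 16*log(6))/24


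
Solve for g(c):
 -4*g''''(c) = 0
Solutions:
 g(c) = C1 + C2*c + C3*c^2 + C4*c^3


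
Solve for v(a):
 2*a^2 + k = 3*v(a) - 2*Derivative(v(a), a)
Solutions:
 v(a) = C1*exp(3*a/2) + 2*a^2/3 + 8*a/9 + k/3 + 16/27


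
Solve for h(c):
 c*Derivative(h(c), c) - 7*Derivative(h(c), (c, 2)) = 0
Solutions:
 h(c) = C1 + C2*erfi(sqrt(14)*c/14)


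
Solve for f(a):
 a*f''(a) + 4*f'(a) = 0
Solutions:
 f(a) = C1 + C2/a^3


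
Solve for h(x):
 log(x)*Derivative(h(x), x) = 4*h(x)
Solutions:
 h(x) = C1*exp(4*li(x))


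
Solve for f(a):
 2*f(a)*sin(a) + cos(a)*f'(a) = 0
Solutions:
 f(a) = C1*cos(a)^2


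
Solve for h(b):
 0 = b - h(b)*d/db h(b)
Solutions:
 h(b) = -sqrt(C1 + b^2)
 h(b) = sqrt(C1 + b^2)


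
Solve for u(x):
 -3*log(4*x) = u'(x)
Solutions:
 u(x) = C1 - 3*x*log(x) - x*log(64) + 3*x


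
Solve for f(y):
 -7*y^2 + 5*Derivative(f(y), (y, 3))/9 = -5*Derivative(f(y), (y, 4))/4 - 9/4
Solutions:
 f(y) = C1 + C2*y + C3*y^2 + C4*exp(-4*y/9) + 21*y^5/100 - 189*y^4/80 + 1647*y^3/80


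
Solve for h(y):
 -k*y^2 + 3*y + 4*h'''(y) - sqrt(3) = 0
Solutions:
 h(y) = C1 + C2*y + C3*y^2 + k*y^5/240 - y^4/32 + sqrt(3)*y^3/24


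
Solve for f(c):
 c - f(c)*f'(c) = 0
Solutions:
 f(c) = -sqrt(C1 + c^2)
 f(c) = sqrt(C1 + c^2)


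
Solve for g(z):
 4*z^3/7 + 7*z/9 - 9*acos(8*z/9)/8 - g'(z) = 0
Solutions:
 g(z) = C1 + z^4/7 + 7*z^2/18 - 9*z*acos(8*z/9)/8 + 9*sqrt(81 - 64*z^2)/64


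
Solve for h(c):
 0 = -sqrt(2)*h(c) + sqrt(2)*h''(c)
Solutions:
 h(c) = C1*exp(-c) + C2*exp(c)


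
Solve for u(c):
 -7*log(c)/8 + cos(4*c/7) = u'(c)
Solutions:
 u(c) = C1 - 7*c*log(c)/8 + 7*c/8 + 7*sin(4*c/7)/4


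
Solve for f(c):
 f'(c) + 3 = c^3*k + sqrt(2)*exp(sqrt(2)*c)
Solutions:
 f(c) = C1 + c^4*k/4 - 3*c + exp(sqrt(2)*c)


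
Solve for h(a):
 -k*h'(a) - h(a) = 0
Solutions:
 h(a) = C1*exp(-a/k)


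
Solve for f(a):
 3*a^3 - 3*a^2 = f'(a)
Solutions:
 f(a) = C1 + 3*a^4/4 - a^3


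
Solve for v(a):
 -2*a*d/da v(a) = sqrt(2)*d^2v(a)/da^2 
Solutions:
 v(a) = C1 + C2*erf(2^(3/4)*a/2)


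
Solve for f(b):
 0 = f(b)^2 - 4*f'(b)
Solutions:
 f(b) = -4/(C1 + b)


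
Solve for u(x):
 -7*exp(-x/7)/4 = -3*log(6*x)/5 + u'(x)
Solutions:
 u(x) = C1 + 3*x*log(x)/5 + 3*x*(-1 + log(6))/5 + 49*exp(-x/7)/4


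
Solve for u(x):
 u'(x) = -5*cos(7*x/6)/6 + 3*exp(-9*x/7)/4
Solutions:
 u(x) = C1 - 5*sin(7*x/6)/7 - 7*exp(-9*x/7)/12


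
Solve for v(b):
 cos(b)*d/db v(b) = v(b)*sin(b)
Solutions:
 v(b) = C1/cos(b)


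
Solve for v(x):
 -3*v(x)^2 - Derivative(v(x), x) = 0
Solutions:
 v(x) = 1/(C1 + 3*x)


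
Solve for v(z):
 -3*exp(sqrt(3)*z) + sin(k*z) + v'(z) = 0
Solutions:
 v(z) = C1 + sqrt(3)*exp(sqrt(3)*z) + cos(k*z)/k


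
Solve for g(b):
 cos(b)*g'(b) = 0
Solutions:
 g(b) = C1


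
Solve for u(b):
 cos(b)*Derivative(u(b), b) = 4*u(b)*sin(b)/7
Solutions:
 u(b) = C1/cos(b)^(4/7)


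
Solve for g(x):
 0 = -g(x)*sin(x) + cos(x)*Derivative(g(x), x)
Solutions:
 g(x) = C1/cos(x)


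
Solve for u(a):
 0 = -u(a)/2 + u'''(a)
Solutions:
 u(a) = C3*exp(2^(2/3)*a/2) + (C1*sin(2^(2/3)*sqrt(3)*a/4) + C2*cos(2^(2/3)*sqrt(3)*a/4))*exp(-2^(2/3)*a/4)


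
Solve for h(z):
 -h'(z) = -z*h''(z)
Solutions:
 h(z) = C1 + C2*z^2


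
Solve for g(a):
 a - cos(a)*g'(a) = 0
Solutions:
 g(a) = C1 + Integral(a/cos(a), a)


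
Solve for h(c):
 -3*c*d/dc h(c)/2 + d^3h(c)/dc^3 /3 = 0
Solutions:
 h(c) = C1 + Integral(C2*airyai(6^(2/3)*c/2) + C3*airybi(6^(2/3)*c/2), c)


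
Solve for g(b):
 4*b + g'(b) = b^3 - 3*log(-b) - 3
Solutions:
 g(b) = C1 + b^4/4 - 2*b^2 - 3*b*log(-b)


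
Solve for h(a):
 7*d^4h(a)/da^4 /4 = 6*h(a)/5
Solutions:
 h(a) = C1*exp(-24^(1/4)*35^(3/4)*a/35) + C2*exp(24^(1/4)*35^(3/4)*a/35) + C3*sin(24^(1/4)*35^(3/4)*a/35) + C4*cos(24^(1/4)*35^(3/4)*a/35)


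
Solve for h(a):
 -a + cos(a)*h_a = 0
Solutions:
 h(a) = C1 + Integral(a/cos(a), a)


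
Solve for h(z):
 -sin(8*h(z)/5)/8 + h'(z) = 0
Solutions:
 -z/8 + 5*log(cos(8*h(z)/5) - 1)/16 - 5*log(cos(8*h(z)/5) + 1)/16 = C1


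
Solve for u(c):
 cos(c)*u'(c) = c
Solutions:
 u(c) = C1 + Integral(c/cos(c), c)


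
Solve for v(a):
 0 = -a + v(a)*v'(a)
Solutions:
 v(a) = -sqrt(C1 + a^2)
 v(a) = sqrt(C1 + a^2)


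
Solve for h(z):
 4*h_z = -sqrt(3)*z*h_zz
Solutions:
 h(z) = C1 + C2*z^(1 - 4*sqrt(3)/3)


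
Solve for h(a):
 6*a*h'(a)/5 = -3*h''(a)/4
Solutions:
 h(a) = C1 + C2*erf(2*sqrt(5)*a/5)


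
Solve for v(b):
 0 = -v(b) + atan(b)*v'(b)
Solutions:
 v(b) = C1*exp(Integral(1/atan(b), b))


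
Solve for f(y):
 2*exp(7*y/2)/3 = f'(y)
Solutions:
 f(y) = C1 + 4*exp(7*y/2)/21


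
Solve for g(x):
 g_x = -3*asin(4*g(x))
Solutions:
 Integral(1/asin(4*_y), (_y, g(x))) = C1 - 3*x


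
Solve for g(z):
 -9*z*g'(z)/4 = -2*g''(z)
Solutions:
 g(z) = C1 + C2*erfi(3*z/4)


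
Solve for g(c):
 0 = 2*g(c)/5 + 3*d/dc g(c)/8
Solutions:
 g(c) = C1*exp(-16*c/15)


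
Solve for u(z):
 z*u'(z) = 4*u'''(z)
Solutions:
 u(z) = C1 + Integral(C2*airyai(2^(1/3)*z/2) + C3*airybi(2^(1/3)*z/2), z)


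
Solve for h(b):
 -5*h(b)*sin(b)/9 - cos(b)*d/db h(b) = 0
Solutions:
 h(b) = C1*cos(b)^(5/9)


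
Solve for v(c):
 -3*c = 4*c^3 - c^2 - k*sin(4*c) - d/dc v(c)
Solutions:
 v(c) = C1 + c^4 - c^3/3 + 3*c^2/2 + k*cos(4*c)/4


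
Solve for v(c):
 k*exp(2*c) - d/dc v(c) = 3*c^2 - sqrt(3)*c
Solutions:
 v(c) = C1 - c^3 + sqrt(3)*c^2/2 + k*exp(2*c)/2


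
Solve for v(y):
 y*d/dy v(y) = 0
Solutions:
 v(y) = C1


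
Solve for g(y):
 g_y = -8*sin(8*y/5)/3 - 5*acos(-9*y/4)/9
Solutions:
 g(y) = C1 - 5*y*acos(-9*y/4)/9 - 5*sqrt(16 - 81*y^2)/81 + 5*cos(8*y/5)/3


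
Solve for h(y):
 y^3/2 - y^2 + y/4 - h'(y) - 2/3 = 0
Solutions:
 h(y) = C1 + y^4/8 - y^3/3 + y^2/8 - 2*y/3


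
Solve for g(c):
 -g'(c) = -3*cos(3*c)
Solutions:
 g(c) = C1 + sin(3*c)


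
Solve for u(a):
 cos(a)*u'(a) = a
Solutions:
 u(a) = C1 + Integral(a/cos(a), a)


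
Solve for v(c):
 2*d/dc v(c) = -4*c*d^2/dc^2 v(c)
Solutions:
 v(c) = C1 + C2*sqrt(c)


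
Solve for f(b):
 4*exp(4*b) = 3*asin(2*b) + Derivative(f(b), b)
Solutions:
 f(b) = C1 - 3*b*asin(2*b) - 3*sqrt(1 - 4*b^2)/2 + exp(4*b)


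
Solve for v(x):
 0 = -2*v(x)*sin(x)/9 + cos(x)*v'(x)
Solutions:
 v(x) = C1/cos(x)^(2/9)


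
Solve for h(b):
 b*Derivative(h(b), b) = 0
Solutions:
 h(b) = C1


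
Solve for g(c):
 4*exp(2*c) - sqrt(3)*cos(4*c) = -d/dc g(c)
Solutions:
 g(c) = C1 - 2*exp(2*c) + sqrt(3)*sin(4*c)/4


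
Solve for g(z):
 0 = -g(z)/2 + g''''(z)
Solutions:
 g(z) = C1*exp(-2^(3/4)*z/2) + C2*exp(2^(3/4)*z/2) + C3*sin(2^(3/4)*z/2) + C4*cos(2^(3/4)*z/2)


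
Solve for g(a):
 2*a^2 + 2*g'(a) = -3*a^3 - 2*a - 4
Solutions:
 g(a) = C1 - 3*a^4/8 - a^3/3 - a^2/2 - 2*a


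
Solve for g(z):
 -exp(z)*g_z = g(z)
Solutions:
 g(z) = C1*exp(exp(-z))


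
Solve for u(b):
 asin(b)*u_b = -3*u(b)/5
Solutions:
 u(b) = C1*exp(-3*Integral(1/asin(b), b)/5)


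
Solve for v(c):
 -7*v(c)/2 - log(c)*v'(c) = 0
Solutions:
 v(c) = C1*exp(-7*li(c)/2)


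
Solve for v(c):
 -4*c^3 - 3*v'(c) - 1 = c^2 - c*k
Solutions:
 v(c) = C1 - c^4/3 - c^3/9 + c^2*k/6 - c/3


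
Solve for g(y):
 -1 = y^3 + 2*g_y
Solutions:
 g(y) = C1 - y^4/8 - y/2


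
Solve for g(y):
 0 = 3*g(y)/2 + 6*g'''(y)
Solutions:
 g(y) = C3*exp(-2^(1/3)*y/2) + (C1*sin(2^(1/3)*sqrt(3)*y/4) + C2*cos(2^(1/3)*sqrt(3)*y/4))*exp(2^(1/3)*y/4)


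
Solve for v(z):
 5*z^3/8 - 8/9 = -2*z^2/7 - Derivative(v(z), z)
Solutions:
 v(z) = C1 - 5*z^4/32 - 2*z^3/21 + 8*z/9


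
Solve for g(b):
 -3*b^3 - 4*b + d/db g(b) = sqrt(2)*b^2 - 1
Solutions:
 g(b) = C1 + 3*b^4/4 + sqrt(2)*b^3/3 + 2*b^2 - b


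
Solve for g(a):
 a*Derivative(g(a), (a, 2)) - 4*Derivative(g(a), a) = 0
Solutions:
 g(a) = C1 + C2*a^5


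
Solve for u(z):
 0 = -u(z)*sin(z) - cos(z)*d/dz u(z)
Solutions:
 u(z) = C1*cos(z)


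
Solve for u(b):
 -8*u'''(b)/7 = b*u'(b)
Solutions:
 u(b) = C1 + Integral(C2*airyai(-7^(1/3)*b/2) + C3*airybi(-7^(1/3)*b/2), b)


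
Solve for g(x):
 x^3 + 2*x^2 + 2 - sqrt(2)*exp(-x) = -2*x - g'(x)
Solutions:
 g(x) = C1 - x^4/4 - 2*x^3/3 - x^2 - 2*x - sqrt(2)*exp(-x)


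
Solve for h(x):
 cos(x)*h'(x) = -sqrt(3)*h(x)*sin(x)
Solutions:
 h(x) = C1*cos(x)^(sqrt(3))


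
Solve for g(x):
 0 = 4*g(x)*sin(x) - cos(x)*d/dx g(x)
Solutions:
 g(x) = C1/cos(x)^4


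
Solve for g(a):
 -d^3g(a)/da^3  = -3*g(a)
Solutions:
 g(a) = C3*exp(3^(1/3)*a) + (C1*sin(3^(5/6)*a/2) + C2*cos(3^(5/6)*a/2))*exp(-3^(1/3)*a/2)


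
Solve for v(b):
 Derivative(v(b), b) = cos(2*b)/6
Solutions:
 v(b) = C1 + sin(2*b)/12


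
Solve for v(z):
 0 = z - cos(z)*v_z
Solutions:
 v(z) = C1 + Integral(z/cos(z), z)


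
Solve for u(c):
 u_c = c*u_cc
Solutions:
 u(c) = C1 + C2*c^2


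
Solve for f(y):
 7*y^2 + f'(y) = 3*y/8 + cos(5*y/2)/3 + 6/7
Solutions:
 f(y) = C1 - 7*y^3/3 + 3*y^2/16 + 6*y/7 + 2*sin(5*y/2)/15


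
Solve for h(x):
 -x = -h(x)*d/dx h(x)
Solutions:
 h(x) = -sqrt(C1 + x^2)
 h(x) = sqrt(C1 + x^2)


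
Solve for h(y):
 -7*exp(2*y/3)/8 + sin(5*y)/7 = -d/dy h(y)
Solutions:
 h(y) = C1 + 21*exp(2*y/3)/16 + cos(5*y)/35


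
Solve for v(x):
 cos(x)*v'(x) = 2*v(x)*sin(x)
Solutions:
 v(x) = C1/cos(x)^2


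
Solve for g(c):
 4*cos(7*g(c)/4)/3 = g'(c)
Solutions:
 -4*c/3 - 2*log(sin(7*g(c)/4) - 1)/7 + 2*log(sin(7*g(c)/4) + 1)/7 = C1


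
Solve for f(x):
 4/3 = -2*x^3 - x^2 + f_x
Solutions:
 f(x) = C1 + x^4/2 + x^3/3 + 4*x/3


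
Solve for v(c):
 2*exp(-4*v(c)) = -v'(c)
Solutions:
 v(c) = log(-I*(C1 - 8*c)^(1/4))
 v(c) = log(I*(C1 - 8*c)^(1/4))
 v(c) = log(-(C1 - 8*c)^(1/4))
 v(c) = log(C1 - 8*c)/4


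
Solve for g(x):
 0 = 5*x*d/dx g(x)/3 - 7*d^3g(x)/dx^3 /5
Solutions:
 g(x) = C1 + Integral(C2*airyai(105^(2/3)*x/21) + C3*airybi(105^(2/3)*x/21), x)


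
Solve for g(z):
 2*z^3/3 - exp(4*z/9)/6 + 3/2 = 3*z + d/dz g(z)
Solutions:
 g(z) = C1 + z^4/6 - 3*z^2/2 + 3*z/2 - 3*exp(4*z/9)/8


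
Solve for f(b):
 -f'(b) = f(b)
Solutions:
 f(b) = C1*exp(-b)


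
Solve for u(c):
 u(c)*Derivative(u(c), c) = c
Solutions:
 u(c) = -sqrt(C1 + c^2)
 u(c) = sqrt(C1 + c^2)


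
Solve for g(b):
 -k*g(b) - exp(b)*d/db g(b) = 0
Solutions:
 g(b) = C1*exp(k*exp(-b))


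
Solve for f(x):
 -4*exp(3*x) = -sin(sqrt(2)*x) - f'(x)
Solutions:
 f(x) = C1 + 4*exp(3*x)/3 + sqrt(2)*cos(sqrt(2)*x)/2


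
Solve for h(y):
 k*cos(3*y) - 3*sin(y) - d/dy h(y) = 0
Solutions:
 h(y) = C1 + k*sin(3*y)/3 + 3*cos(y)


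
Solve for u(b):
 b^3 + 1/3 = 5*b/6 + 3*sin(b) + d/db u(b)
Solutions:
 u(b) = C1 + b^4/4 - 5*b^2/12 + b/3 + 3*cos(b)


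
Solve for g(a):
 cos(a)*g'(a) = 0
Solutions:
 g(a) = C1


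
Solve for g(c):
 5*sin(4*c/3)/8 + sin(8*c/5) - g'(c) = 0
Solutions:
 g(c) = C1 - 15*cos(4*c/3)/32 - 5*cos(8*c/5)/8


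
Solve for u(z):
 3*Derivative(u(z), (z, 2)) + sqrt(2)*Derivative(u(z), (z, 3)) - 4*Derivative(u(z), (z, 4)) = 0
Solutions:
 u(z) = C1 + C2*z + C3*exp(-sqrt(2)*z/2) + C4*exp(3*sqrt(2)*z/4)


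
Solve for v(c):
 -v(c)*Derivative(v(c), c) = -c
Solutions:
 v(c) = -sqrt(C1 + c^2)
 v(c) = sqrt(C1 + c^2)


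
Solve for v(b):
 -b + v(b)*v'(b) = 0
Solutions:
 v(b) = -sqrt(C1 + b^2)
 v(b) = sqrt(C1 + b^2)


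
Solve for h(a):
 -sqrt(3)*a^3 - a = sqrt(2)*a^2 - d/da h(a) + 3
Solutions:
 h(a) = C1 + sqrt(3)*a^4/4 + sqrt(2)*a^3/3 + a^2/2 + 3*a


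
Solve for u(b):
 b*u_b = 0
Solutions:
 u(b) = C1


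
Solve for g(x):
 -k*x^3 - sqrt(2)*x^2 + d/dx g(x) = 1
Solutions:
 g(x) = C1 + k*x^4/4 + sqrt(2)*x^3/3 + x


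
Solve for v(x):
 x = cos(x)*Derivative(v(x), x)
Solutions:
 v(x) = C1 + Integral(x/cos(x), x)


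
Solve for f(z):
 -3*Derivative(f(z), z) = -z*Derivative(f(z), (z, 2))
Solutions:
 f(z) = C1 + C2*z^4


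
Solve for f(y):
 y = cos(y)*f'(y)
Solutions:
 f(y) = C1 + Integral(y/cos(y), y)


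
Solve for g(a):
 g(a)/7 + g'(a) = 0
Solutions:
 g(a) = C1*exp(-a/7)


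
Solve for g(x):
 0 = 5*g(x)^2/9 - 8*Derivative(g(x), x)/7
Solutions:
 g(x) = -72/(C1 + 35*x)


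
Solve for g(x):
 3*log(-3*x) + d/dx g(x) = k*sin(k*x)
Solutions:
 g(x) = C1 + k*Piecewise((-cos(k*x)/k, Ne(k, 0)), (0, True)) - 3*x*log(-x) - 3*x*log(3) + 3*x


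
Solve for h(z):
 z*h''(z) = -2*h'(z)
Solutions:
 h(z) = C1 + C2/z


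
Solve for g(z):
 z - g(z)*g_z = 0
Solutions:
 g(z) = -sqrt(C1 + z^2)
 g(z) = sqrt(C1 + z^2)
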